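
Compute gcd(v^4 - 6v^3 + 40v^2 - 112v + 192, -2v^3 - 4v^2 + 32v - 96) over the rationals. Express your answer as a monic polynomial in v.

v^2 - 4v + 8

Euclidean algorithm in ℚ[v]:
  v^4 - 6v^3 + 40v^2 - 112v + 192 = (-(1/2)v + 4)(-2v^3 - 4v^2 + 32v - 96) + (72v^2 - 288v + 576)
  -2v^3 - 4v^2 + 32v - 96 = (-(1/36)v - 1/6)(72v^2 - 288v + 576) + (0)
Last nonzero remainder: 72v^2 - 288v + 576. Dividing through by 72 gives the monic gcd v^2 - 4v + 8.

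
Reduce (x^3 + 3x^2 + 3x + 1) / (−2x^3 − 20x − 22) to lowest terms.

(−x^2 − 2x − 1)/(2x^2 − 2x + 22)

By polynomial division,
  x^3 + 3x^2 + 3x + 1 = (−1/2)(−2x^3 − 20x − 22) + (3x^2 − 7x − 10)
  −2x^3 − 20x − 22 = (−(2/3)x − 14/9)(3x^2 − 7x − 10) + (−(338/9)x − 338/9)
  3x^2 − 7x − 10 = (−(27/338)x + 45/169)(−(338/9)x − 338/9) + (0)
Last nonzero remainder: −(338/9)x − 338/9. Dividing through by −338/9 gives the monic gcd x + 1.
Cancel x + 1 from numerator and denominator to get the reduced form.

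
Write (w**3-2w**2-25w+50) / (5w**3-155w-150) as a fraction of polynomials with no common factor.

(w**2-7w+10)/(5w**2-25w-30)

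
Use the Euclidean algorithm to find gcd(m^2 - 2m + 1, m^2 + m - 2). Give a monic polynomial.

By polynomial division,
  m^2 - 2m + 1 = (m^2 + m - 2) + (-3m + 3)
  m^2 + m - 2 = (-(1/3)m - 2/3)(-3m + 3) + (0)
Last nonzero remainder: -3m + 3. Dividing through by -3 gives the monic gcd m - 1.

m - 1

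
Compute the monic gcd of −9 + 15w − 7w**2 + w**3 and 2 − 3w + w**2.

By polynomial division,
  w**3 − 7w**2 + 15w − 9 = (w − 4)(w**2 − 3w + 2) + (w − 1)
  w**2 − 3w + 2 = (w − 2)(w − 1) + (0)
The last nonzero remainder w − 1 is already monic.

−1 + w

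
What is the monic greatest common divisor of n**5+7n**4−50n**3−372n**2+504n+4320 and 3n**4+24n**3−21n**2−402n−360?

Repeated division with remainder:
  n**5+7n**4−50n**3−372n**2+504n+4320 = ((1/3)n−1/3)(3n**4+24n**3−21n**2−402n−360) + (−35n**3−245n**2+490n+4200)
  3n**4+24n**3−21n**2−402n−360 = (−(3/35)n−3/35)(−35n**3−245n**2+490n+4200) + (0)
Last nonzero remainder: −35n**3−245n**2+490n+4200. Dividing through by −35 gives the monic gcd n**3+7n**2−14n−120.

n**3+7n**2−14n−120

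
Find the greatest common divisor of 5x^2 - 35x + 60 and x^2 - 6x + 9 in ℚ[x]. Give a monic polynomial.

x - 3

By polynomial division,
  5x^2 - 35x + 60 = (5)(x^2 - 6x + 9) + (-5x + 15)
  x^2 - 6x + 9 = (-(1/5)x + 3/5)(-5x + 15) + (0)
Last nonzero remainder: -5x + 15. Dividing through by -5 gives the monic gcd x - 3.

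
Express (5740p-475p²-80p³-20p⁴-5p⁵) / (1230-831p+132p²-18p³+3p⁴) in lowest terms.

(140p-15p²-5p³)/(30-21p+3p²)

By polynomial division,
  -5p⁵-20p⁴-80p³-475p²+5740p = (-(5/3)p-50/3)(3p⁴-18p³+132p²-831p+1230) + (-160p³+340p²-6060p+20500)
  3p⁴-18p³+132p²-831p+1230 = (-(3/160)p+93/1280)(-160p³+340p²-6060p+20500) + (-(405/64)p²-(405/64)p-16605/64)
  -160p³+340p²-6060p+20500 = ((2048/81)p-6400/81)(-(405/64)p²-(405/64)p-16605/64) + (0)
Last nonzero remainder: -(405/64)p²-(405/64)p-16605/64. Dividing through by -405/64 gives the monic gcd p²+p+41.
Cancel p²+p+41 from numerator and denominator to get the reduced form.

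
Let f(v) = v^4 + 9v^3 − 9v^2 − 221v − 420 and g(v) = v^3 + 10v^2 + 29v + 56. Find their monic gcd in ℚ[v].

Apply the Euclidean algorithm:
  v^4 + 9v^3 − 9v^2 − 221v − 420 = (v − 1)(v^3 + 10v^2 + 29v + 56) + (−28v^2 − 248v − 364)
  v^3 + 10v^2 + 29v + 56 = (−(1/28)v − 2/49)(−28v^2 − 248v − 364) + ((288/49)v + 288/7)
  −28v^2 − 248v − 364 = (−(343/72)v − 637/72)((288/49)v + 288/7) + (0)
Last nonzero remainder: (288/49)v + 288/7. Dividing through by 288/49 gives the monic gcd v + 7.

v + 7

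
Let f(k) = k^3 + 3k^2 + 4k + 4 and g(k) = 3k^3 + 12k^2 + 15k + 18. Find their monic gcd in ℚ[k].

Euclidean algorithm in ℚ[k]:
  k^3 + 3k^2 + 4k + 4 = (1/3)(3k^3 + 12k^2 + 15k + 18) + (-k^2 - k - 2)
  3k^3 + 12k^2 + 15k + 18 = (-3k - 9)(-k^2 - k - 2) + (0)
Last nonzero remainder: -k^2 - k - 2. Dividing through by -1 gives the monic gcd k^2 + k + 2.

k^2 + k + 2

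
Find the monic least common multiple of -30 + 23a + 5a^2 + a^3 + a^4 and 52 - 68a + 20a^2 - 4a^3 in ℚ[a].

-390 + 419a - 57a^2 + 16a^3 + 14a^4 - 3a^5 + a^6

By polynomial division,
  a^4 + a^3 + 5a^2 + 23a - 30 = (-(1/4)a - 3/2)(-4a^3 + 20a^2 - 68a + 52) + (18a^2 - 66a + 48)
  -4a^3 + 20a^2 - 68a + 52 = (-(2/9)a + 8/27)(18a^2 - 66a + 48) + (-(340/9)a + 340/9)
  18a^2 - 66a + 48 = (-(81/170)a + 108/85)(-(340/9)a + 340/9) + (0)
Last nonzero remainder: -(340/9)a + 340/9. Dividing through by -340/9 gives the monic gcd a - 1.
Then lcm(f, g) = f·g / gcd(f, g); expanding and making the result monic gives the answer.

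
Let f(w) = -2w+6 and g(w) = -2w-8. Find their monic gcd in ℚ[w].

1

By polynomial division,
  -2w+6 = (-2w-8) + (14)
  -2w-8 = (-(1/7)w-4/7)(14) + (0)
The last nonzero remainder is the constant 14, so the polynomials are coprime and gcd = 1.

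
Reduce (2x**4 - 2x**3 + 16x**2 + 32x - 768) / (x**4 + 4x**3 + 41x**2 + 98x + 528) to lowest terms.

(2x**2 - 32)/(x**2 + 5x + 22)

By polynomial division,
  2x**4 - 2x**3 + 16x**2 + 32x - 768 = (2)(x**4 + 4x**3 + 41x**2 + 98x + 528) + (-10x**3 - 66x**2 - 164x - 1824)
  x**4 + 4x**3 + 41x**2 + 98x + 528 = (-(1/10)x + 13/50)(-10x**3 - 66x**2 - 164x - 1824) + ((1044/25)x**2 - (1044/25)x + 25056/25)
  -10x**3 - 66x**2 - 164x - 1824 = (-(125/522)x - 475/261)((1044/25)x**2 - (1044/25)x + 25056/25) + (0)
Last nonzero remainder: (1044/25)x**2 - (1044/25)x + 25056/25. Dividing through by 1044/25 gives the monic gcd x**2 - x + 24.
Cancel x**2 - x + 24 from numerator and denominator to get the reduced form.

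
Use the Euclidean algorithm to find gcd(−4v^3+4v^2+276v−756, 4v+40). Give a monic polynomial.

Repeated division with remainder:
  −4v^3+4v^2+276v−756 = (−v^2+11v−41)(4v+40) + (884)
  4v+40 = ((1/221)v+10/221)(884) + (0)
The last nonzero remainder is the constant 884, so the polynomials are coprime and gcd = 1.

1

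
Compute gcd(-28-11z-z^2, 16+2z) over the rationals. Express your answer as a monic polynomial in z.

1

Repeated division with remainder:
  -z^2-11z-28 = (-(1/2)z-3/2)(2z+16) + (-4)
  2z+16 = (-(1/2)z-4)(-4) + (0)
The last nonzero remainder is the constant -4, so the polynomials are coprime and gcd = 1.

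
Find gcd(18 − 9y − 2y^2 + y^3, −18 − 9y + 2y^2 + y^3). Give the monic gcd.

Apply the Euclidean algorithm:
  y^3 − 2y^2 − 9y + 18 = (y^3 + 2y^2 − 9y − 18) + (−4y^2 + 36)
  y^3 + 2y^2 − 9y − 18 = (−(1/4)y − 1/2)(−4y^2 + 36) + (0)
Last nonzero remainder: −4y^2 + 36. Dividing through by −4 gives the monic gcd y^2 − 9.

−9 + y^2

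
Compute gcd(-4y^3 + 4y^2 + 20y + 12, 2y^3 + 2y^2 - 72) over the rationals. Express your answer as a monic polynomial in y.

Repeated division with remainder:
  -4y^3 + 4y^2 + 20y + 12 = (-2)(2y^3 + 2y^2 - 72) + (8y^2 + 20y - 132)
  2y^3 + 2y^2 - 72 = ((1/4)y - 3/8)(8y^2 + 20y - 132) + ((81/2)y - 243/2)
  8y^2 + 20y - 132 = ((16/81)y + 88/81)((81/2)y - 243/2) + (0)
Last nonzero remainder: (81/2)y - 243/2. Dividing through by 81/2 gives the monic gcd y - 3.

y - 3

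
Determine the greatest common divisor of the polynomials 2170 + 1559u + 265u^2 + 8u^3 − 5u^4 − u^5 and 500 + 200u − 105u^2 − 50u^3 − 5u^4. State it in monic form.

Repeated division with remainder:
  −u^5 − 5u^4 + 8u^3 + 265u^2 + 1559u + 2170 = ((1/5)u − 1)(−5u^4 − 50u^3 − 105u^2 + 200u + 500) + (−21u^3 + 120u^2 + 1659u + 2670)
  −5u^4 − 50u^3 − 105u^2 + 200u + 500 = ((5/21)u + 550/147)(−21u^3 + 120u^2 + 1659u + 2670) + (−(46500/49)u^2 − (46500/7)u − 465000/49)
  −21u^3 + 120u^2 + 1659u + 2670 = ((343/15500)u − 4361/15500)(−(46500/49)u^2 − (46500/7)u − 465000/49) + (0)
Last nonzero remainder: −(46500/49)u^2 − (46500/7)u − 465000/49. Dividing through by −46500/49 gives the monic gcd u^2 + 7u + 10.

10 + 7u + u^2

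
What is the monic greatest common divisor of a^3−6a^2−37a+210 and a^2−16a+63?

a−7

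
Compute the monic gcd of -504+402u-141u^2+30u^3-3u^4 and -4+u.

-4+u

Apply the Euclidean algorithm:
  -3u^4+30u^3-141u^2+402u-504 = (-3u^3+18u^2-69u+126)(u-4) + (0)
The last nonzero remainder u-4 is already monic.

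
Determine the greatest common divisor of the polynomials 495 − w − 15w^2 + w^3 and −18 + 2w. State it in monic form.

−9 + w

By polynomial division,
  w^3 − 15w^2 − w + 495 = ((1/2)w^2 − 3w − 55/2)(2w − 18) + (0)
Last nonzero remainder: 2w − 18. Dividing through by 2 gives the monic gcd w − 9.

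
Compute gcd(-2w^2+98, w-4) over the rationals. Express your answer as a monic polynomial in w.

1

Euclidean algorithm in ℚ[w]:
  -2w^2+98 = (-2w-8)(w-4) + (66)
  w-4 = ((1/66)w-2/33)(66) + (0)
The last nonzero remainder is the constant 66, so the polynomials are coprime and gcd = 1.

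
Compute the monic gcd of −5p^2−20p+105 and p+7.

p+7

Euclidean algorithm in ℚ[p]:
  −5p^2−20p+105 = (−5p+15)(p+7) + (0)
The last nonzero remainder p+7 is already monic.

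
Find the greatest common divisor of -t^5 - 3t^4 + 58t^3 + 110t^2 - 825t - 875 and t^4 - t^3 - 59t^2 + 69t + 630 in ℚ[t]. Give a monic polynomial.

t^2 + 2t - 35

Repeated division with remainder:
  -t^5 - 3t^4 + 58t^3 + 110t^2 - 825t - 875 = (-t - 4)(t^4 - t^3 - 59t^2 + 69t + 630) + (-5t^3 - 57t^2 + 81t + 1645)
  t^4 - t^3 - 59t^2 + 69t + 630 = (-(1/5)t + 62/25)(-5t^3 - 57t^2 + 81t + 1645) + ((2464/25)t^2 + (4928/25)t - 17248/5)
  -5t^3 - 57t^2 + 81t + 1645 = (-(125/2464)t - 1175/2464)((2464/25)t^2 + (4928/25)t - 17248/5) + (0)
Last nonzero remainder: (2464/25)t^2 + (4928/25)t - 17248/5. Dividing through by 2464/25 gives the monic gcd t^2 + 2t - 35.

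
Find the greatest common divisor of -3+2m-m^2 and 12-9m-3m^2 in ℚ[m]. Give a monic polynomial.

1

Euclidean algorithm in ℚ[m]:
  -m^2+2m-3 = (1/3)(-3m^2-9m+12) + (5m-7)
  -3m^2-9m+12 = (-(3/5)m-66/25)(5m-7) + (-162/25)
  5m-7 = (-(125/162)m+175/162)(-162/25) + (0)
The last nonzero remainder is the constant -162/25, so the polynomials are coprime and gcd = 1.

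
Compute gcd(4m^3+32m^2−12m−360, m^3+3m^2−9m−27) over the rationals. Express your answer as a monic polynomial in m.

m−3

Euclidean algorithm in ℚ[m]:
  4m^3+32m^2−12m−360 = (4)(m^3+3m^2−9m−27) + (20m^2+24m−252)
  m^3+3m^2−9m−27 = ((1/20)m+9/100)(20m^2+24m−252) + ((36/25)m−108/25)
  20m^2+24m−252 = ((125/9)m+175/3)((36/25)m−108/25) + (0)
Last nonzero remainder: (36/25)m−108/25. Dividing through by 36/25 gives the monic gcd m−3.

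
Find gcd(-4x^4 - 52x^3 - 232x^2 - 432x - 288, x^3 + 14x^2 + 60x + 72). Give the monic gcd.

x^2 + 8x + 12

By polynomial division,
  -4x^4 - 52x^3 - 232x^2 - 432x - 288 = (-4x + 4)(x^3 + 14x^2 + 60x + 72) + (-48x^2 - 384x - 576)
  x^3 + 14x^2 + 60x + 72 = (-(1/48)x - 1/8)(-48x^2 - 384x - 576) + (0)
Last nonzero remainder: -48x^2 - 384x - 576. Dividing through by -48 gives the monic gcd x^2 + 8x + 12.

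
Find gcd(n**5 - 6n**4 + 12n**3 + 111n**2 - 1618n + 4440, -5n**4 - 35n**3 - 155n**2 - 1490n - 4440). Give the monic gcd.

Repeated division with remainder:
  n**5 - 6n**4 + 12n**3 + 111n**2 - 1618n + 4440 = (-(1/5)n + 13/5)(-5n**4 - 35n**3 - 155n**2 - 1490n - 4440) + (72n**3 + 216n**2 + 1368n + 15984)
  -5n**4 - 35n**3 - 155n**2 - 1490n - 4440 = (-(5/72)n - 5/18)(72n**3 + 216n**2 + 1368n + 15984) + (0)
Last nonzero remainder: 72n**3 + 216n**2 + 1368n + 15984. Dividing through by 72 gives the monic gcd n**3 + 3n**2 + 19n + 222.

n**3 + 3n**2 + 19n + 222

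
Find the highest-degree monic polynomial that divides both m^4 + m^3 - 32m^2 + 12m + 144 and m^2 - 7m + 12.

m^2 - 7m + 12

By polynomial division,
  m^4 + m^3 - 32m^2 + 12m + 144 = (m^2 + 8m + 12)(m^2 - 7m + 12) + (0)
The last nonzero remainder m^2 - 7m + 12 is already monic.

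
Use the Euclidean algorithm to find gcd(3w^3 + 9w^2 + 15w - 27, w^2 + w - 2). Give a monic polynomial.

Repeated division with remainder:
  3w^3 + 9w^2 + 15w - 27 = (3w + 6)(w^2 + w - 2) + (15w - 15)
  w^2 + w - 2 = ((1/15)w + 2/15)(15w - 15) + (0)
Last nonzero remainder: 15w - 15. Dividing through by 15 gives the monic gcd w - 1.

w - 1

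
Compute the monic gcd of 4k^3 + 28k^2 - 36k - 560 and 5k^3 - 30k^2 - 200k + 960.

Repeated division with remainder:
  4k^3 + 28k^2 - 36k - 560 = (4/5)(5k^3 - 30k^2 - 200k + 960) + (52k^2 + 124k - 1328)
  5k^3 - 30k^2 - 200k + 960 = ((5/52)k - 545/676)(52k^2 + 124k - 1328) + ((4675/169)k - 18700/169)
  52k^2 + 124k - 1328 = ((8788/4675)k + 56108/4675)((4675/169)k - 18700/169) + (0)
Last nonzero remainder: (4675/169)k - 18700/169. Dividing through by 4675/169 gives the monic gcd k - 4.

k - 4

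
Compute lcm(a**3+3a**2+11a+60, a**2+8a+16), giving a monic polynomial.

Apply the Euclidean algorithm:
  a**3+3a**2+11a+60 = (a-5)(a**2+8a+16) + (35a+140)
  a**2+8a+16 = ((1/35)a+4/35)(35a+140) + (0)
Last nonzero remainder: 35a+140. Dividing through by 35 gives the monic gcd a+4.
Then lcm(f, g) = f·g / gcd(f, g); expanding and making the result monic gives the answer.

a**4+7a**3+23a**2+104a+240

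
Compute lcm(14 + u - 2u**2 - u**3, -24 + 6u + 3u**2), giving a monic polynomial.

Apply the Euclidean algorithm:
  -u**3 - 2u**2 + u + 14 = (-(1/3)u)(3u**2 + 6u - 24) + (-7u + 14)
  3u**2 + 6u - 24 = (-(3/7)u - 12/7)(-7u + 14) + (0)
Last nonzero remainder: -7u + 14. Dividing through by -7 gives the monic gcd u - 2.
Then lcm(f, g) = f·g / gcd(f, g); expanding and making the result monic gives the answer.

-56 - 18u + 7u**2 + 6u**3 + u**4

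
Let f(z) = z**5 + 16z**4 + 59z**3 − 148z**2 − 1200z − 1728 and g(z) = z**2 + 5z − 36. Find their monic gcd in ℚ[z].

By polynomial division,
  z**5 + 16z**4 + 59z**3 − 148z**2 − 1200z − 1728 = (z**3 + 11z**2 + 40z + 48)(z**2 + 5z − 36) + (0)
The last nonzero remainder z**2 + 5z − 36 is already monic.

z**2 + 5z − 36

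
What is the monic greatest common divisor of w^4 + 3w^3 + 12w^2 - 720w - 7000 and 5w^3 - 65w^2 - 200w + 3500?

By polynomial division,
  w^4 + 3w^3 + 12w^2 - 720w - 7000 = ((1/5)w + 16/5)(5w^3 - 65w^2 - 200w + 3500) + (260w^2 - 780w - 18200)
  5w^3 - 65w^2 - 200w + 3500 = ((1/52)w - 5/26)(260w^2 - 780w - 18200) + (0)
Last nonzero remainder: 260w^2 - 780w - 18200. Dividing through by 260 gives the monic gcd w^2 - 3w - 70.

w^2 - 3w - 70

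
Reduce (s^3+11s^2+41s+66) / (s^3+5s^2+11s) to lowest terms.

(s+6)/(s)

Euclidean algorithm in ℚ[s]:
  s^3+11s^2+41s+66 = (s^3+5s^2+11s) + (6s^2+30s+66)
  s^3+5s^2+11s = ((1/6)s)(6s^2+30s+66) + (0)
Last nonzero remainder: 6s^2+30s+66. Dividing through by 6 gives the monic gcd s^2+5s+11.
Cancel s^2+5s+11 from numerator and denominator to get the reduced form.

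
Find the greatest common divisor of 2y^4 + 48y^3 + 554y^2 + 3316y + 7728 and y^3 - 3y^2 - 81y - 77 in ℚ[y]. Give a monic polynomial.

y + 7

Euclidean algorithm in ℚ[y]:
  2y^4 + 48y^3 + 554y^2 + 3316y + 7728 = (2y + 54)(y^3 - 3y^2 - 81y - 77) + (878y^2 + 7844y + 11886)
  y^3 - 3y^2 - 81y - 77 = ((1/878)y - 5239/385442)(878y^2 + 7844y + 11886) + ((2327980/192721)y + 16295860/192721)
  878y^2 + 7844y + 11886 = ((84604519/1163990)y + 163620129/1163990)((2327980/192721)y + 16295860/192721) + (0)
Last nonzero remainder: (2327980/192721)y + 16295860/192721. Dividing through by 2327980/192721 gives the monic gcd y + 7.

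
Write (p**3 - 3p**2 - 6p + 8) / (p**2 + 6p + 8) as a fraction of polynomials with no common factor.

Repeated division with remainder:
  p**3 - 3p**2 - 6p + 8 = (p - 9)(p**2 + 6p + 8) + (40p + 80)
  p**2 + 6p + 8 = ((1/40)p + 1/10)(40p + 80) + (0)
Last nonzero remainder: 40p + 80. Dividing through by 40 gives the monic gcd p + 2.
Cancel p + 2 from numerator and denominator to get the reduced form.

(p**2 - 5p + 4)/(p + 4)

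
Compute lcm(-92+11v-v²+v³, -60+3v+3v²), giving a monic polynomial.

Euclidean algorithm in ℚ[v]:
  v³-v²+11v-92 = ((1/3)v-2/3)(3v²+3v-60) + (33v-132)
  3v²+3v-60 = ((1/11)v+5/11)(33v-132) + (0)
Last nonzero remainder: 33v-132. Dividing through by 33 gives the monic gcd v-4.
Then lcm(f, g) = f·g / gcd(f, g); expanding and making the result monic gives the answer.

-460-37v+6v²+4v³+v⁴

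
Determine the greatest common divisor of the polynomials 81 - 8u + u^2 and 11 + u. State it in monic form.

1

Apply the Euclidean algorithm:
  u^2 - 8u + 81 = (u - 19)(u + 11) + (290)
  u + 11 = ((1/290)u + 11/290)(290) + (0)
The last nonzero remainder is the constant 290, so the polynomials are coprime and gcd = 1.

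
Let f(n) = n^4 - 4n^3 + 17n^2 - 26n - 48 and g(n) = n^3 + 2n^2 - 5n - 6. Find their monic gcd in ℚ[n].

Repeated division with remainder:
  n^4 - 4n^3 + 17n^2 - 26n - 48 = (n - 6)(n^3 + 2n^2 - 5n - 6) + (34n^2 - 50n - 84)
  n^3 + 2n^2 - 5n - 6 = ((1/34)n + 59/578)(34n^2 - 50n - 84) + ((744/289)n + 744/289)
  34n^2 - 50n - 84 = ((4913/372)n - 2023/62)((744/289)n + 744/289) + (0)
Last nonzero remainder: (744/289)n + 744/289. Dividing through by 744/289 gives the monic gcd n + 1.

n + 1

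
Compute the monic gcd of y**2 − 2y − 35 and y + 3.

1

Apply the Euclidean algorithm:
  y**2 − 2y − 35 = (y − 5)(y + 3) + (−20)
  y + 3 = (−(1/20)y − 3/20)(−20) + (0)
The last nonzero remainder is the constant −20, so the polynomials are coprime and gcd = 1.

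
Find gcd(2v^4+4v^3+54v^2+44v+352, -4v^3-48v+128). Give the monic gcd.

v^2+2v+16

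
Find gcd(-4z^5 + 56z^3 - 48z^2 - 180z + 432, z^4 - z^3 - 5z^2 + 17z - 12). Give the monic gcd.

z^3 - 5z + 12

Apply the Euclidean algorithm:
  -4z^5 + 56z^3 - 48z^2 - 180z + 432 = (-4z - 4)(z^4 - z^3 - 5z^2 + 17z - 12) + (32z^3 - 160z + 384)
  z^4 - z^3 - 5z^2 + 17z - 12 = ((1/32)z - 1/32)(32z^3 - 160z + 384) + (0)
Last nonzero remainder: 32z^3 - 160z + 384. Dividing through by 32 gives the monic gcd z^3 - 5z + 12.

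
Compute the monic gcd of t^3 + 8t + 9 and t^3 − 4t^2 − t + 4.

t + 1

By polynomial division,
  t^3 + 8t + 9 = (t^3 − 4t^2 − t + 4) + (4t^2 + 9t + 5)
  t^3 − 4t^2 − t + 4 = ((1/4)t − 25/16)(4t^2 + 9t + 5) + ((189/16)t + 189/16)
  4t^2 + 9t + 5 = ((64/189)t + 80/189)((189/16)t + 189/16) + (0)
Last nonzero remainder: (189/16)t + 189/16. Dividing through by 189/16 gives the monic gcd t + 1.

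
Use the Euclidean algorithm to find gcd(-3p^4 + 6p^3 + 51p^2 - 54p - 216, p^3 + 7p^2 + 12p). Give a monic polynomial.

p + 3

Apply the Euclidean algorithm:
  -3p^4 + 6p^3 + 51p^2 - 54p - 216 = (-3p + 27)(p^3 + 7p^2 + 12p) + (-102p^2 - 378p - 216)
  p^3 + 7p^2 + 12p = (-(1/102)p - 28/867)(-102p^2 - 378p - 216) + (-(672/289)p - 2016/289)
  -102p^2 - 378p - 216 = ((4913/112)p + 867/28)(-(672/289)p - 2016/289) + (0)
Last nonzero remainder: -(672/289)p - 2016/289. Dividing through by -672/289 gives the monic gcd p + 3.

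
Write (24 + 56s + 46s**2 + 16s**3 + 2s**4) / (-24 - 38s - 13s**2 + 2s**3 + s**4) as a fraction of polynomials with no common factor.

Apply the Euclidean algorithm:
  2s**4 + 16s**3 + 46s**2 + 56s + 24 = (2)(s**4 + 2s**3 - 13s**2 - 38s - 24) + (12s**3 + 72s**2 + 132s + 72)
  s**4 + 2s**3 - 13s**2 - 38s - 24 = ((1/12)s - 1/3)(12s**3 + 72s**2 + 132s + 72) + (0)
Last nonzero remainder: 12s**3 + 72s**2 + 132s + 72. Dividing through by 12 gives the monic gcd s**3 + 6s**2 + 11s + 6.
Cancel s**3 + 6s**2 + 11s + 6 from numerator and denominator to get the reduced form.

(4 + 2s)/(-4 + s)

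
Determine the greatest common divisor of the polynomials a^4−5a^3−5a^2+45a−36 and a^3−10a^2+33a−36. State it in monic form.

a^2−7a+12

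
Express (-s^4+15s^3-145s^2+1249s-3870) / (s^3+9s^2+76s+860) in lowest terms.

By polynomial division,
  -s^4+15s^3-145s^2+1249s-3870 = (-s+24)(s^3+9s^2+76s+860) + (-285s^2+285s-24510)
  s^3+9s^2+76s+860 = (-(1/285)s-2/57)(-285s^2+285s-24510) + (0)
Last nonzero remainder: -285s^2+285s-24510. Dividing through by -285 gives the monic gcd s^2-s+86.
Cancel s^2-s+86 from numerator and denominator to get the reduced form.

(-s^2+14s-45)/(s+10)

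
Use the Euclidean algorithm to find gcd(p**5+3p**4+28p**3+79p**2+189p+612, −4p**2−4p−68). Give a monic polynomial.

By polynomial division,
  p**5+3p**4+28p**3+79p**2+189p+612 = (−(1/4)p**3−(1/2)p**2−(9/4)p−9)(−4p**2−4p−68) + (0)
Last nonzero remainder: −4p**2−4p−68. Dividing through by −4 gives the monic gcd p**2+p+17.

p**2+p+17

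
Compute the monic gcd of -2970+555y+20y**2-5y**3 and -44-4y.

11+y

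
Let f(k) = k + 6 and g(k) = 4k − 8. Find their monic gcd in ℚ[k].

1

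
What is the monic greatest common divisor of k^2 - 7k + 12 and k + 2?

1

Euclidean algorithm in ℚ[k]:
  k^2 - 7k + 12 = (k - 9)(k + 2) + (30)
  k + 2 = ((1/30)k + 1/15)(30) + (0)
The last nonzero remainder is the constant 30, so the polynomials are coprime and gcd = 1.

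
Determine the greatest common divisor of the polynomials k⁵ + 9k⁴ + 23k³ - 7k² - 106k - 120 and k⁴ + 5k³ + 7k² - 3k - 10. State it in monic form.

k² + 4k + 5

Euclidean algorithm in ℚ[k]:
  k⁵ + 9k⁴ + 23k³ - 7k² - 106k - 120 = (k + 4)(k⁴ + 5k³ + 7k² - 3k - 10) + (-4k³ - 32k² - 84k - 80)
  k⁴ + 5k³ + 7k² - 3k - 10 = (-(1/4)k + 3/4)(-4k³ - 32k² - 84k - 80) + (10k² + 40k + 50)
  -4k³ - 32k² - 84k - 80 = (-(2/5)k - 8/5)(10k² + 40k + 50) + (0)
Last nonzero remainder: 10k² + 40k + 50. Dividing through by 10 gives the monic gcd k² + 4k + 5.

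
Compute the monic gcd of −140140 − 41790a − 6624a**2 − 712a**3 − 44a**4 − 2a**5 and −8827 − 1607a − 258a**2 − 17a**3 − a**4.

91 + 10a + a**2

By polynomial division,
  −2a**5 − 44a**4 − 712a**3 − 6624a**2 − 41790a − 140140 = (2a + 10)(−a**4 − 17a**3 − 258a**2 − 1607a − 8827) + (−26a**3 − 830a**2 − 8066a − 51870)
  −a**4 − 17a**3 − 258a**2 − 1607a − 8827 = ((1/26)a − 97/169)(−26a**3 − 830a**2 − 8066a − 51870) + (−(71683/169)a**2 − (716830/169)a − 501781/13)
  −26a**3 − 830a**2 − 8066a − 51870 = ((4394/71683)a + 96330/71683)(−(71683/169)a**2 − (716830/169)a − 501781/13) + (0)
Last nonzero remainder: −(71683/169)a**2 − (716830/169)a − 501781/13. Dividing through by −71683/169 gives the monic gcd a**2 + 10a + 91.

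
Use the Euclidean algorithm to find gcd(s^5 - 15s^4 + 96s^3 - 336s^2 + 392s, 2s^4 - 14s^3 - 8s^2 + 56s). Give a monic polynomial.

By polynomial division,
  s^5 - 15s^4 + 96s^3 - 336s^2 + 392s = ((1/2)s - 4)(2s^4 - 14s^3 - 8s^2 + 56s) + (44s^3 - 396s^2 + 616s)
  2s^4 - 14s^3 - 8s^2 + 56s = ((1/22)s + 1/11)(44s^3 - 396s^2 + 616s) + (0)
Last nonzero remainder: 44s^3 - 396s^2 + 616s. Dividing through by 44 gives the monic gcd s^3 - 9s^2 + 14s.

s^3 - 9s^2 + 14s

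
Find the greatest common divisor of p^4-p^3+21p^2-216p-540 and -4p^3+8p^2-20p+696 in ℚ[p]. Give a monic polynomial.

p-6

Apply the Euclidean algorithm:
  p^4-p^3+21p^2-216p-540 = (-(1/4)p-1/4)(-4p^3+8p^2-20p+696) + (18p^2-47p-366)
  -4p^3+8p^2-20p+696 = (-(2/9)p-11/81)(18p^2-47p-366) + (-(8725/81)p+17450/27)
  18p^2-47p-366 = (-(1458/8725)p-4941/8725)(-(8725/81)p+17450/27) + (0)
Last nonzero remainder: -(8725/81)p+17450/27. Dividing through by -8725/81 gives the monic gcd p-6.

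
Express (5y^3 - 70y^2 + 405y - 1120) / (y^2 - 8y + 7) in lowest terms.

Repeated division with remainder:
  5y^3 - 70y^2 + 405y - 1120 = (5y - 30)(y^2 - 8y + 7) + (130y - 910)
  y^2 - 8y + 7 = ((1/130)y - 1/130)(130y - 910) + (0)
Last nonzero remainder: 130y - 910. Dividing through by 130 gives the monic gcd y - 7.
Cancel y - 7 from numerator and denominator to get the reduced form.

(5y^2 - 35y + 160)/(y - 1)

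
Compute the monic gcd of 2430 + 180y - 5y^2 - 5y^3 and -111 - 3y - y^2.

1

Euclidean algorithm in ℚ[y]:
  -5y^3 - 5y^2 + 180y + 2430 = (5y - 10)(-y^2 - 3y - 111) + (705y + 1320)
  -y^2 - 3y - 111 = (-(1/705)y - 53/33135)(705y + 1320) + (-240535/2209)
  705y + 1320 = (-(311469/48107)y - 583176/48107)(-240535/2209) + (0)
The last nonzero remainder is the constant -240535/2209, so the polynomials are coprime and gcd = 1.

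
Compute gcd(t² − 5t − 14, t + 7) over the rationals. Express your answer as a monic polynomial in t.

Euclidean algorithm in ℚ[t]:
  t² − 5t − 14 = (t − 12)(t + 7) + (70)
  t + 7 = ((1/70)t + 1/10)(70) + (0)
The last nonzero remainder is the constant 70, so the polynomials are coprime and gcd = 1.

1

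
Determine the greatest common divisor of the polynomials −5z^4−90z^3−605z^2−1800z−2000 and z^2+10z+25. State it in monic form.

By polynomial division,
  −5z^4−90z^3−605z^2−1800z−2000 = (−5z^2−40z−80)(z^2+10z+25) + (0)
The last nonzero remainder z^2+10z+25 is already monic.

z^2+10z+25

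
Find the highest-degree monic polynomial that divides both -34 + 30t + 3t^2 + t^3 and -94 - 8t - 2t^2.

1

By polynomial division,
  t^3 + 3t^2 + 30t - 34 = (-(1/2)t + 1/2)(-2t^2 - 8t - 94) + (-13t + 13)
  -2t^2 - 8t - 94 = ((2/13)t + 10/13)(-13t + 13) + (-104)
  -13t + 13 = ((1/8)t - 1/8)(-104) + (0)
The last nonzero remainder is the constant -104, so the polynomials are coprime and gcd = 1.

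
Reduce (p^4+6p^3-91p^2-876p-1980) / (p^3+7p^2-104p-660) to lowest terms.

Euclidean algorithm in ℚ[p]:
  p^4+6p^3-91p^2-876p-1980 = (p-1)(p^3+7p^2-104p-660) + (20p^2-320p-2640)
  p^3+7p^2-104p-660 = ((1/20)p+23/20)(20p^2-320p-2640) + (396p+2376)
  20p^2-320p-2640 = ((5/99)p-10/9)(396p+2376) + (0)
Last nonzero remainder: 396p+2376. Dividing through by 396 gives the monic gcd p+6.
Cancel p+6 from numerator and denominator to get the reduced form.

(p^3-91p-330)/(p^2+p-110)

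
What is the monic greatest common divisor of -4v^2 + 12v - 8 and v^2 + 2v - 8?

v - 2

By polynomial division,
  -4v^2 + 12v - 8 = (-4)(v^2 + 2v - 8) + (20v - 40)
  v^2 + 2v - 8 = ((1/20)v + 1/5)(20v - 40) + (0)
Last nonzero remainder: 20v - 40. Dividing through by 20 gives the monic gcd v - 2.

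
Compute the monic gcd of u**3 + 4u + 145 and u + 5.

By polynomial division,
  u**3 + 4u + 145 = (u**2 - 5u + 29)(u + 5) + (0)
The last nonzero remainder u + 5 is already monic.

u + 5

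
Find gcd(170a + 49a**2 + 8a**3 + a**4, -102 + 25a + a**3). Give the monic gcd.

34 + 3a + a**2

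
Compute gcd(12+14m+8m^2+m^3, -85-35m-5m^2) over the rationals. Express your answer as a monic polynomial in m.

Repeated division with remainder:
  m^3+8m^2+14m+12 = (-(1/5)m-1/5)(-5m^2-35m-85) + (-10m-5)
  -5m^2-35m-85 = ((1/2)m+13/4)(-10m-5) + (-275/4)
  -10m-5 = ((8/55)m+4/55)(-275/4) + (0)
The last nonzero remainder is the constant -275/4, so the polynomials are coprime and gcd = 1.

1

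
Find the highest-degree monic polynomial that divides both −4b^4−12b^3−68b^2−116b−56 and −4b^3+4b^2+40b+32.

Apply the Euclidean algorithm:
  −4b^4−12b^3−68b^2−116b−56 = (b+4)(−4b^3+4b^2+40b+32) + (−124b^2−308b−184)
  −4b^3+4b^2+40b+32 = ((1/31)b−108/961)(−124b^2−308b−184) + ((10880/961)b+10880/961)
  −124b^2−308b−184 = (−(29791/2720)b−22103/1360)((10880/961)b+10880/961) + (0)
Last nonzero remainder: (10880/961)b+10880/961. Dividing through by 10880/961 gives the monic gcd b+1.

b+1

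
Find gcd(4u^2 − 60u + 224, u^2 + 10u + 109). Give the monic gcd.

1

Apply the Euclidean algorithm:
  4u^2 − 60u + 224 = (4)(u^2 + 10u + 109) + (−100u − 212)
  u^2 + 10u + 109 = (−(1/100)u − 197/2500)(−100u − 212) + (57684/625)
  −100u − 212 = (−(15625/14421)u − 33125/14421)(57684/625) + (0)
The last nonzero remainder is the constant 57684/625, so the polynomials are coprime and gcd = 1.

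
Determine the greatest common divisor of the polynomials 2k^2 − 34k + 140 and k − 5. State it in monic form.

By polynomial division,
  2k^2 − 34k + 140 = (2k − 24)(k − 5) + (20)
  k − 5 = ((1/20)k − 1/4)(20) + (0)
The last nonzero remainder is the constant 20, so the polynomials are coprime and gcd = 1.

1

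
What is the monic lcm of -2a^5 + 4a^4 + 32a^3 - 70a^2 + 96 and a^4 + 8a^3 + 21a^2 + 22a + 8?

a^7 + a^6 - 20a^5 - 17a^4 + 73a^3 + 22a^2 - 144a - 96

By polynomial division,
  -2a^5 + 4a^4 + 32a^3 - 70a^2 + 96 = (-2a + 20)(a^4 + 8a^3 + 21a^2 + 22a + 8) + (-86a^3 - 446a^2 - 424a - 64)
  a^4 + 8a^3 + 21a^2 + 22a + 8 = (-(1/86)a - 121/3698)(-86a^3 - 446a^2 - 424a - 64) + ((2730/1849)a^2 + (13650/1849)a + 10920/1849)
  -86a^3 - 446a^2 - 424a - 64 = (-(79507/1365)a - 14792/1365)((2730/1849)a^2 + (13650/1849)a + 10920/1849) + (0)
Last nonzero remainder: (2730/1849)a^2 + (13650/1849)a + 10920/1849. Dividing through by 2730/1849 gives the monic gcd a^2 + 5a + 4.
Then lcm(f, g) = f·g / gcd(f, g); expanding and making the result monic gives the answer.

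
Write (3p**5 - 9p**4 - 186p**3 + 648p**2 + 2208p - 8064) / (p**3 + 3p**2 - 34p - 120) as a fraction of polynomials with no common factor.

(3p**3 - 3p**2 - 120p + 336)/(p + 5)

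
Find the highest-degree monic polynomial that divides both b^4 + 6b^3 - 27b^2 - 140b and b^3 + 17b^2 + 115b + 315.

Apply the Euclidean algorithm:
  b^4 + 6b^3 - 27b^2 - 140b = (b - 11)(b^3 + 17b^2 + 115b + 315) + (45b^2 + 810b + 3465)
  b^3 + 17b^2 + 115b + 315 = ((1/45)b - 1/45)(45b^2 + 810b + 3465) + (56b + 392)
  45b^2 + 810b + 3465 = ((45/56)b + 495/56)(56b + 392) + (0)
Last nonzero remainder: 56b + 392. Dividing through by 56 gives the monic gcd b + 7.

b + 7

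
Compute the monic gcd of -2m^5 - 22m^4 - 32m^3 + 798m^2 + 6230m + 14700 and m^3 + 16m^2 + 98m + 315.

Euclidean algorithm in ℚ[m]:
  -2m^5 - 22m^4 - 32m^3 + 798m^2 + 6230m + 14700 = (-2m^2 + 10m + 4)(m^3 + 16m^2 + 98m + 315) + (384m^2 + 2688m + 13440)
  m^3 + 16m^2 + 98m + 315 = ((1/384)m + 3/128)(384m^2 + 2688m + 13440) + (0)
Last nonzero remainder: 384m^2 + 2688m + 13440. Dividing through by 384 gives the monic gcd m^2 + 7m + 35.

m^2 + 7m + 35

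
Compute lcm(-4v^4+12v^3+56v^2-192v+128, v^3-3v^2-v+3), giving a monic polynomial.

v^6-5v^5-11v^4+85v^3-86v^2-80v+96

Euclidean algorithm in ℚ[v]:
  -4v^4+12v^3+56v^2-192v+128 = (-4v)(v^3-3v^2-v+3) + (52v^2-180v+128)
  v^3-3v^2-v+3 = ((1/52)v+3/338)(52v^2-180v+128) + (-(315/169)v+315/169)
  52v^2-180v+128 = (-(8788/315)v+21632/315)(-(315/169)v+315/169) + (0)
Last nonzero remainder: -(315/169)v+315/169. Dividing through by -315/169 gives the monic gcd v-1.
Then lcm(f, g) = f·g / gcd(f, g); expanding and making the result monic gives the answer.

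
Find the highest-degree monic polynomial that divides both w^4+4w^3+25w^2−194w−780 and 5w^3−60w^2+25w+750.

By polynomial division,
  w^4+4w^3+25w^2−194w−780 = ((1/5)w+16/5)(5w^3−60w^2+25w+750) + (212w^2−424w−3180)
  5w^3−60w^2+25w+750 = ((5/212)w−25/106)(212w^2−424w−3180) + (0)
Last nonzero remainder: 212w^2−424w−3180. Dividing through by 212 gives the monic gcd w^2−2w−15.

w^2−2w−15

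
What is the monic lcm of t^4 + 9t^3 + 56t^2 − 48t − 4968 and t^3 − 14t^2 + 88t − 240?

Apply the Euclidean algorithm:
  t^4 + 9t^3 + 56t^2 − 48t − 4968 = (t + 23)(t^3 − 14t^2 + 88t − 240) + (290t^2 − 1832t + 552)
  t^3 − 14t^2 + 88t − 240 = ((1/290)t − 557/21025)(290t^2 − 1832t + 552) + ((789756/21025)t − 4738536/21025)
  290t^2 − 1832t + 552 = ((3048625/394878)t − 483575/197439)((789756/21025)t − 4738536/21025) + (0)
Last nonzero remainder: (789756/21025)t − 4738536/21025. Dividing through by 789756/21025 gives the monic gcd t − 6.
Then lcm(f, g) = f·g / gcd(f, g); expanding and making the result monic gives the answer.

t^6 + t^5 + 24t^4 − 136t^3 − 2344t^2 + 37824t − 198720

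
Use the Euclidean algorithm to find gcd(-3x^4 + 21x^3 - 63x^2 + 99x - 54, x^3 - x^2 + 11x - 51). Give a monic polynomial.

Repeated division with remainder:
  -3x^4 + 21x^3 - 63x^2 + 99x - 54 = (-3x + 18)(x^3 - x^2 + 11x - 51) + (-12x^2 - 252x + 864)
  x^3 - x^2 + 11x - 51 = (-(1/12)x + 11/6)(-12x^2 - 252x + 864) + (545x - 1635)
  -12x^2 - 252x + 864 = (-(12/545)x - 288/545)(545x - 1635) + (0)
Last nonzero remainder: 545x - 1635. Dividing through by 545 gives the monic gcd x - 3.

x - 3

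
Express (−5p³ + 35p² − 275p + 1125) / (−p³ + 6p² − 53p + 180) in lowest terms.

By polynomial division,
  −5p³ + 35p² − 275p + 1125 = (5)(−p³ + 6p² − 53p + 180) + (5p² − 10p + 225)
  −p³ + 6p² − 53p + 180 = (−(1/5)p + 4/5)(5p² − 10p + 225) + (0)
Last nonzero remainder: 5p² − 10p + 225. Dividing through by 5 gives the monic gcd p² − 2p + 45.
Cancel p² − 2p + 45 from numerator and denominator to get the reduced form.

(5p − 25)/(p − 4)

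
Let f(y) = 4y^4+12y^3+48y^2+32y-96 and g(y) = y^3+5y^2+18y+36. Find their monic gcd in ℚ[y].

y^2+2y+12

Apply the Euclidean algorithm:
  4y^4+12y^3+48y^2+32y-96 = (4y-8)(y^3+5y^2+18y+36) + (16y^2+32y+192)
  y^3+5y^2+18y+36 = ((1/16)y+3/16)(16y^2+32y+192) + (0)
Last nonzero remainder: 16y^2+32y+192. Dividing through by 16 gives the monic gcd y^2+2y+12.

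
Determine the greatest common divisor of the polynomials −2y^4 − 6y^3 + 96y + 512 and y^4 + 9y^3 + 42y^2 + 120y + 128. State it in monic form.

y^3 + 7y^2 + 28y + 64

Repeated division with remainder:
  −2y^4 − 6y^3 + 96y + 512 = (−2)(y^4 + 9y^3 + 42y^2 + 120y + 128) + (12y^3 + 84y^2 + 336y + 768)
  y^4 + 9y^3 + 42y^2 + 120y + 128 = ((1/12)y + 1/6)(12y^3 + 84y^2 + 336y + 768) + (0)
Last nonzero remainder: 12y^3 + 84y^2 + 336y + 768. Dividing through by 12 gives the monic gcd y^3 + 7y^2 + 28y + 64.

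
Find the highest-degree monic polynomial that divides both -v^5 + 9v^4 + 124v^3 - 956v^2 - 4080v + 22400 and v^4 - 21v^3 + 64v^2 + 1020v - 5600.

v^3 - 13v^2 - 40v + 700

By polynomial division,
  -v^5 + 9v^4 + 124v^3 - 956v^2 - 4080v + 22400 = (-v - 12)(v^4 - 21v^3 + 64v^2 + 1020v - 5600) + (-64v^3 + 832v^2 + 2560v - 44800)
  v^4 - 21v^3 + 64v^2 + 1020v - 5600 = (-(1/64)v + 1/8)(-64v^3 + 832v^2 + 2560v - 44800) + (0)
Last nonzero remainder: -64v^3 + 832v^2 + 2560v - 44800. Dividing through by -64 gives the monic gcd v^3 - 13v^2 - 40v + 700.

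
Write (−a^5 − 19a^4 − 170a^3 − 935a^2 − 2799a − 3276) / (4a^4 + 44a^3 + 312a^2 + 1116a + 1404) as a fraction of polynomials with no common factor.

(−a^2 − 11a − 28)/(4a + 12)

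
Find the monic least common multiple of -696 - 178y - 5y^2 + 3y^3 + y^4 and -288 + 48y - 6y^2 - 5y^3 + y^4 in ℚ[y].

-8352 - 48y - 222y^2 - 127y^3 - 2y^4 + y^6

By polynomial division,
  y^4 + 3y^3 - 5y^2 - 178y - 696 = (y^4 - 5y^3 - 6y^2 + 48y - 288) + (8y^3 + y^2 - 226y - 408)
  y^4 - 5y^3 - 6y^2 + 48y - 288 = ((1/8)y - 41/64)(8y^3 + y^2 - 226y - 408) + ((1465/64)y^2 - (1465/32)y - 4395/8)
  8y^3 + y^2 - 226y - 408 = ((512/1465)y + 1088/1465)((1465/64)y^2 - (1465/32)y - 4395/8) + (0)
Last nonzero remainder: (1465/64)y^2 - (1465/32)y - 4395/8. Dividing through by 1465/64 gives the monic gcd y^2 - 2y - 24.
Then lcm(f, g) = f·g / gcd(f, g); expanding and making the result monic gives the answer.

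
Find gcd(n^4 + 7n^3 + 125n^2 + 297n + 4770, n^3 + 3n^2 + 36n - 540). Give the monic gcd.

n^2 + 9n + 90

Repeated division with remainder:
  n^4 + 7n^3 + 125n^2 + 297n + 4770 = (n + 4)(n^3 + 3n^2 + 36n - 540) + (77n^2 + 693n + 6930)
  n^3 + 3n^2 + 36n - 540 = ((1/77)n - 6/77)(77n^2 + 693n + 6930) + (0)
Last nonzero remainder: 77n^2 + 693n + 6930. Dividing through by 77 gives the monic gcd n^2 + 9n + 90.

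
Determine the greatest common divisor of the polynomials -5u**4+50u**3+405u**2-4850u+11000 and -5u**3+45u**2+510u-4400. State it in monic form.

u**2-u-110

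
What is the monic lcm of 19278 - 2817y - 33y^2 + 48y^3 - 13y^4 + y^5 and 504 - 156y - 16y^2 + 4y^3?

-57834 + 27729y - 2718y^2 - 177y^3 + 87y^4 - 16y^5 + y^6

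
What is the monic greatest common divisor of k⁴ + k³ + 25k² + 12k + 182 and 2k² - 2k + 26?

By polynomial division,
  k⁴ + k³ + 25k² + 12k + 182 = ((1/2)k² + k + 7)(2k² - 2k + 26) + (0)
Last nonzero remainder: 2k² - 2k + 26. Dividing through by 2 gives the monic gcd k² - k + 13.

k² - k + 13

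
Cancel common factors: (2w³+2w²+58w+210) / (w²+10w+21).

(2w²-4w+70)/(w+7)

Repeated division with remainder:
  2w³+2w²+58w+210 = (2w-18)(w²+10w+21) + (196w+588)
  w²+10w+21 = ((1/196)w+1/28)(196w+588) + (0)
Last nonzero remainder: 196w+588. Dividing through by 196 gives the monic gcd w+3.
Cancel w+3 from numerator and denominator to get the reduced form.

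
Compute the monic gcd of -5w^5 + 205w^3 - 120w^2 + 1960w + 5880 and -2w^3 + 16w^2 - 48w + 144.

Apply the Euclidean algorithm:
  -5w^5 + 205w^3 - 120w^2 + 1960w + 5880 = ((5/2)w^2 + 20w - 5/2)(-2w^3 + 16w^2 - 48w + 144) + (520w^2 - 1040w + 6240)
  -2w^3 + 16w^2 - 48w + 144 = (-(1/260)w + 3/130)(520w^2 - 1040w + 6240) + (0)
Last nonzero remainder: 520w^2 - 1040w + 6240. Dividing through by 520 gives the monic gcd w^2 - 2w + 12.

w^2 - 2w + 12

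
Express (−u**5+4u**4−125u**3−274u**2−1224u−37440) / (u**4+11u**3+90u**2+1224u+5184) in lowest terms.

Apply the Euclidean algorithm:
  −u**5+4u**4−125u**3−274u**2−1224u−37440 = (−u+15)(u**4+11u**3+90u**2+1224u+5184) + (−200u**3−400u**2−14400u−115200)
  u**4+11u**3+90u**2+1224u+5184 = (−(1/200)u−9/200)(−200u**3−400u**2−14400u−115200) + (0)
Last nonzero remainder: −200u**3−400u**2−14400u−115200. Dividing through by −200 gives the monic gcd u**3+2u**2+72u+576.
Cancel u**3+2u**2+72u+576 from numerator and denominator to get the reduced form.

(−u**2+6u−65)/(u+9)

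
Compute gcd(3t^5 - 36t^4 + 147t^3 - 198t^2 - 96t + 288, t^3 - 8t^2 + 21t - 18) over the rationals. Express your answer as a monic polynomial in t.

Euclidean algorithm in ℚ[t]:
  3t^5 - 36t^4 + 147t^3 - 198t^2 - 96t + 288 = (3t^2 - 12t - 12)(t^3 - 8t^2 + 21t - 18) + (12t^2 - 60t + 72)
  t^3 - 8t^2 + 21t - 18 = ((1/12)t - 1/4)(12t^2 - 60t + 72) + (0)
Last nonzero remainder: 12t^2 - 60t + 72. Dividing through by 12 gives the monic gcd t^2 - 5t + 6.

t^2 - 5t + 6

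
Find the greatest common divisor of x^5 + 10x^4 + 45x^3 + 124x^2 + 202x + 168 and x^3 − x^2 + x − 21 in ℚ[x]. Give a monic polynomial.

x^2 + 2x + 7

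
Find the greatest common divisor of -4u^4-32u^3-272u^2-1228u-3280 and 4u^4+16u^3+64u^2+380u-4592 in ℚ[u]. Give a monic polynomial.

u^2+u+41

Euclidean algorithm in ℚ[u]:
  -4u^4-32u^3-272u^2-1228u-3280 = (-1)(4u^4+16u^3+64u^2+380u-4592) + (-16u^3-208u^2-848u-7872)
  4u^4+16u^3+64u^2+380u-4592 = (-(1/4)u+9/4)(-16u^3-208u^2-848u-7872) + (320u^2+320u+13120)
  -16u^3-208u^2-848u-7872 = (-(1/20)u-3/5)(320u^2+320u+13120) + (0)
Last nonzero remainder: 320u^2+320u+13120. Dividing through by 320 gives the monic gcd u^2+u+41.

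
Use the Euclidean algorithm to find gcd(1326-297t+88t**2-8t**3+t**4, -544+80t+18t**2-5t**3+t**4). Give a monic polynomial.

34-5t+t**2

Repeated division with remainder:
  t**4-8t**3+88t**2-297t+1326 = (t**4-5t**3+18t**2+80t-544) + (-3t**3+70t**2-377t+1870)
  t**4-5t**3+18t**2+80t-544 = (-(1/3)t-55/9)(-3t**3+70t**2-377t+1870) + ((2881/9)t**2-(14405/9)t+97954/9)
  -3t**3+70t**2-377t+1870 = (-(27/2881)t+495/2881)((2881/9)t**2-(14405/9)t+97954/9) + (0)
Last nonzero remainder: (2881/9)t**2-(14405/9)t+97954/9. Dividing through by 2881/9 gives the monic gcd t**2-5t+34.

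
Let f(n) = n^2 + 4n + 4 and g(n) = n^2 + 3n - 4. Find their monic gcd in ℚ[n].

1

By polynomial division,
  n^2 + 4n + 4 = (n^2 + 3n - 4) + (n + 8)
  n^2 + 3n - 4 = (n - 5)(n + 8) + (36)
  n + 8 = ((1/36)n + 2/9)(36) + (0)
The last nonzero remainder is the constant 36, so the polynomials are coprime and gcd = 1.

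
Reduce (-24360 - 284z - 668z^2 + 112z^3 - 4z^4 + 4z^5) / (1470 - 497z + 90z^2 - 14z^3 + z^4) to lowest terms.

Apply the Euclidean algorithm:
  4z^5 - 4z^4 + 112z^3 - 668z^2 - 284z - 24360 = (4z + 52)(z^4 - 14z^3 + 90z^2 - 497z + 1470) + (480z^3 - 3360z^2 + 19680z - 100800)
  z^4 - 14z^3 + 90z^2 - 497z + 1470 = ((1/480)z - 7/480)(480z^3 - 3360z^2 + 19680z - 100800) + (0)
Last nonzero remainder: 480z^3 - 3360z^2 + 19680z - 100800. Dividing through by 480 gives the monic gcd z^3 - 7z^2 + 41z - 210.
Cancel z^3 - 7z^2 + 41z - 210 from numerator and denominator to get the reduced form.

(116 + 24z + 4z^2)/(-7 + z)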